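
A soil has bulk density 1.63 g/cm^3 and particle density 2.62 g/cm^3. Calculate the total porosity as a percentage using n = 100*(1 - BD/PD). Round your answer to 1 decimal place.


Step 1: Formula: n = 100 * (1 - BD / PD)
Step 2: n = 100 * (1 - 1.63 / 2.62)
Step 3: n = 100 * (1 - 0.62214)
Step 4: n = 37.8%

37.8


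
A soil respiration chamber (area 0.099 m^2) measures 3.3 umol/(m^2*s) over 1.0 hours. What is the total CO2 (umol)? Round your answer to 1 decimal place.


Step 1: Convert time to seconds: 1.0 hr * 3600 = 3600.0 s
Step 2: Total = flux * area * time_s
Step 3: Total = 3.3 * 0.099 * 3600.0
Step 4: Total = 1176.1 umol

1176.1


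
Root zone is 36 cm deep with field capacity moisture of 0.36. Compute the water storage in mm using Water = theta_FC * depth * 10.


Step 1: Water (mm) = theta_FC * depth (cm) * 10
Step 2: Water = 0.36 * 36 * 10
Step 3: Water = 129.6 mm

129.6


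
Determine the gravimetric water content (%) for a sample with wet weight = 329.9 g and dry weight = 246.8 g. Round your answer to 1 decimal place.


Step 1: Water mass = wet - dry = 329.9 - 246.8 = 83.1 g
Step 2: w = 100 * water mass / dry mass
Step 3: w = 100 * 83.1 / 246.8 = 33.7%

33.7


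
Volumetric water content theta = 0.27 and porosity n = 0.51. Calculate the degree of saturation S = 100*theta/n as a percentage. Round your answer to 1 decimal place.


Step 1: S = 100 * theta_v / n
Step 2: S = 100 * 0.27 / 0.51
Step 3: S = 52.9%

52.9


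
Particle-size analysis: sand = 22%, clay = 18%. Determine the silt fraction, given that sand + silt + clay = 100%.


Step 1: sand + silt + clay = 100%
Step 2: silt = 100 - sand - clay
Step 3: silt = 100 - 22 - 18
Step 4: silt = 60%

60


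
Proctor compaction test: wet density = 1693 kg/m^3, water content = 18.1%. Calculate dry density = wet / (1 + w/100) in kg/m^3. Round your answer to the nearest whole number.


Step 1: Dry density = wet density / (1 + w/100)
Step 2: Dry density = 1693 / (1 + 18.1/100)
Step 3: Dry density = 1693 / 1.181
Step 4: Dry density = 1434 kg/m^3

1434


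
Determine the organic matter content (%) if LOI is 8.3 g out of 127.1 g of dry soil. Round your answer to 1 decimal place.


Step 1: OM% = 100 * LOI / sample mass
Step 2: OM = 100 * 8.3 / 127.1
Step 3: OM = 6.5%

6.5


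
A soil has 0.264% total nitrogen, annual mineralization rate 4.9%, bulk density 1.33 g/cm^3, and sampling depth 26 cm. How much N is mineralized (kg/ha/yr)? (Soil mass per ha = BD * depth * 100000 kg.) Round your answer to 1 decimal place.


Step 1: Soil mass per ha = BD * depth * 100000 = 1.33 * 26 * 100000 = 3458000 kg
Step 2: Total N pool = soil mass * N%/100 = 3458000 * 0.264/100 = 9129.12 kg/ha
Step 3: N mineralized = N pool * rate%/100 = 9129.12 * 4.9/100 = 447.3 kg/ha/yr

447.3


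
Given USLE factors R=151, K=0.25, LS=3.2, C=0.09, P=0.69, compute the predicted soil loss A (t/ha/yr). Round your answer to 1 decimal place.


Step 1: A = R * K * LS * C * P
Step 2: R * K = 151 * 0.25 = 37.75
Step 3: (R*K) * LS = 37.75 * 3.2 = 120.8
Step 4: * C * P = 120.8 * 0.09 * 0.69 = 7.5
Step 5: A = 7.5 t/(ha*yr)

7.5


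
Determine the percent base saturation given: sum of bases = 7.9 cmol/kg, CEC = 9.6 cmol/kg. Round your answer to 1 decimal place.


Step 1: BS = 100 * (sum of bases) / CEC
Step 2: BS = 100 * 7.9 / 9.6
Step 3: BS = 82.3%

82.3


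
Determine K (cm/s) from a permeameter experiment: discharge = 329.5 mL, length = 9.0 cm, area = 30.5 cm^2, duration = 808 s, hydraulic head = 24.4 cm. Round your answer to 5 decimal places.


Step 1: K = Q * L / (A * t * h)
Step 2: Numerator = 329.5 * 9.0 = 2965.5
Step 3: Denominator = 30.5 * 808 * 24.4 = 601313.6
Step 4: K = 2965.5 / 601313.6 = 0.00493 cm/s

0.00493


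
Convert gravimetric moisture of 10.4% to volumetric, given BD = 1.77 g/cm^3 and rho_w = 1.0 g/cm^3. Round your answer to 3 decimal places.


Step 1: theta = (w / 100) * BD / rho_w
Step 2: theta = (10.4 / 100) * 1.77 / 1.0
Step 3: theta = 0.104 * 1.77
Step 4: theta = 0.184

0.184


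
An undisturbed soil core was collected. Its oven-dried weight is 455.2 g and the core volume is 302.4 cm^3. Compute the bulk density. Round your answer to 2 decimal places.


Step 1: Identify the formula: BD = dry mass / volume
Step 2: Substitute values: BD = 455.2 / 302.4
Step 3: BD = 1.51 g/cm^3

1.51


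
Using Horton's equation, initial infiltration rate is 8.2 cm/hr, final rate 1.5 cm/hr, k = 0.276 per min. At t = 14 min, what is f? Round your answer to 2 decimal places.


Step 1: f = fc + (f0 - fc) * exp(-k * t)
Step 2: exp(-0.276 * 14) = 0.020984
Step 3: f = 1.5 + (8.2 - 1.5) * 0.020984
Step 4: f = 1.5 + 6.7 * 0.020984
Step 5: f = 1.64 cm/hr

1.64


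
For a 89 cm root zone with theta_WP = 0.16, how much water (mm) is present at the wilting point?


Step 1: Water (mm) = theta_WP * depth * 10
Step 2: Water = 0.16 * 89 * 10
Step 3: Water = 142.4 mm

142.4


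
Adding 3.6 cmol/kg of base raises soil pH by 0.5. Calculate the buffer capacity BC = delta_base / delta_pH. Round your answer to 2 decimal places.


Step 1: BC = change in base / change in pH
Step 2: BC = 3.6 / 0.5
Step 3: BC = 7.2 cmol/(kg*pH unit)

7.2


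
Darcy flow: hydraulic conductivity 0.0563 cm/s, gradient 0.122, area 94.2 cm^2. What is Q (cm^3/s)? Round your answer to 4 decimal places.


Step 1: Apply Darcy's law: Q = K * i * A
Step 2: Q = 0.0563 * 0.122 * 94.2
Step 3: Q = 0.647 cm^3/s

0.647


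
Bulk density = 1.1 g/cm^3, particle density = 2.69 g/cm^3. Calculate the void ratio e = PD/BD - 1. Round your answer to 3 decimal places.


Step 1: e = PD / BD - 1
Step 2: e = 2.69 / 1.1 - 1
Step 3: e = 2.44545 - 1
Step 4: e = 1.445

1.445


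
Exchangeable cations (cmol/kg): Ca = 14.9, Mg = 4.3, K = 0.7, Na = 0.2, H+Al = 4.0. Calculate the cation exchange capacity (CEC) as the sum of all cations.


Step 1: CEC = Ca + Mg + K + Na + (H+Al)
Step 2: CEC = 14.9 + 4.3 + 0.7 + 0.2 + 4.0
Step 3: CEC = 24.1 cmol/kg

24.1


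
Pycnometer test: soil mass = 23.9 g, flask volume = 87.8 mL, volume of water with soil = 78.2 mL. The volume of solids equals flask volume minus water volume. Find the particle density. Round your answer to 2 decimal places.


Step 1: Volume of solids = flask volume - water volume with soil
Step 2: V_solids = 87.8 - 78.2 = 9.6 mL
Step 3: Particle density = mass / V_solids = 23.9 / 9.6 = 2.49 g/cm^3

2.49


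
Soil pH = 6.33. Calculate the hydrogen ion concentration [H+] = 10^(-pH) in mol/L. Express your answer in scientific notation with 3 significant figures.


Step 1: [H+] = 10^(-pH)
Step 2: [H+] = 10^(-6.33)
Step 3: [H+] = 4.68e-07 mol/L

4.68e-07


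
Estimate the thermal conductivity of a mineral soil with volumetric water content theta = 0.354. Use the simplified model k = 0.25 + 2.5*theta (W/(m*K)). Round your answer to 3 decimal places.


Step 1: k = 0.25 + 2.5 * theta
Step 2: k = 0.25 + 2.5 * 0.354
Step 3: k = 0.25 + 0.885
Step 4: k = 1.135 W/(m*K)

1.135


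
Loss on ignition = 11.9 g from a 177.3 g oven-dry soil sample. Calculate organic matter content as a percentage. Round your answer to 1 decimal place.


Step 1: OM% = 100 * LOI / sample mass
Step 2: OM = 100 * 11.9 / 177.3
Step 3: OM = 6.7%

6.7


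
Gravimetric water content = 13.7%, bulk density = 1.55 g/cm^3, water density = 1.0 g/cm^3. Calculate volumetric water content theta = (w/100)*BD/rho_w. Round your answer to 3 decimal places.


Step 1: theta = (w / 100) * BD / rho_w
Step 2: theta = (13.7 / 100) * 1.55 / 1.0
Step 3: theta = 0.137 * 1.55
Step 4: theta = 0.212

0.212


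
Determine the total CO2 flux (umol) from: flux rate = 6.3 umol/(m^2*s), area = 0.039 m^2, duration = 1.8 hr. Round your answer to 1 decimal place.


Step 1: Convert time to seconds: 1.8 hr * 3600 = 6480.0 s
Step 2: Total = flux * area * time_s
Step 3: Total = 6.3 * 0.039 * 6480.0
Step 4: Total = 1592.1 umol

1592.1


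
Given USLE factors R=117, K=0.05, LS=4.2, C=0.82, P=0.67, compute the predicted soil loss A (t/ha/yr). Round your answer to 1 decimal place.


Step 1: A = R * K * LS * C * P
Step 2: R * K = 117 * 0.05 = 5.85
Step 3: (R*K) * LS = 5.85 * 4.2 = 24.57
Step 4: * C * P = 24.57 * 0.82 * 0.67 = 13.5
Step 5: A = 13.5 t/(ha*yr)

13.5


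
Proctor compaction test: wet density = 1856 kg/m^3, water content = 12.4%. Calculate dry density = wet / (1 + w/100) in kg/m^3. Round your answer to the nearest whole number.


Step 1: Dry density = wet density / (1 + w/100)
Step 2: Dry density = 1856 / (1 + 12.4/100)
Step 3: Dry density = 1856 / 1.124
Step 4: Dry density = 1651 kg/m^3

1651


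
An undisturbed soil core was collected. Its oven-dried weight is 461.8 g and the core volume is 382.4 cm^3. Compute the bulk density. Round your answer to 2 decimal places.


Step 1: Identify the formula: BD = dry mass / volume
Step 2: Substitute values: BD = 461.8 / 382.4
Step 3: BD = 1.21 g/cm^3

1.21


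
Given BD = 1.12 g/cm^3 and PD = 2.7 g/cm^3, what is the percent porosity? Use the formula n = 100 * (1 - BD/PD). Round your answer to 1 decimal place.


Step 1: Formula: n = 100 * (1 - BD / PD)
Step 2: n = 100 * (1 - 1.12 / 2.7)
Step 3: n = 100 * (1 - 0.41481)
Step 4: n = 58.5%

58.5


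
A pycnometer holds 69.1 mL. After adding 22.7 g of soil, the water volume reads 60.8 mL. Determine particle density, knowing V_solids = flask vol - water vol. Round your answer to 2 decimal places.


Step 1: Volume of solids = flask volume - water volume with soil
Step 2: V_solids = 69.1 - 60.8 = 8.3 mL
Step 3: Particle density = mass / V_solids = 22.7 / 8.3 = 2.73 g/cm^3

2.73


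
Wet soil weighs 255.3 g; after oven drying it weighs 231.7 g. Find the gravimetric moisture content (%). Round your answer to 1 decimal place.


Step 1: Water mass = wet - dry = 255.3 - 231.7 = 23.6 g
Step 2: w = 100 * water mass / dry mass
Step 3: w = 100 * 23.6 / 231.7 = 10.2%

10.2


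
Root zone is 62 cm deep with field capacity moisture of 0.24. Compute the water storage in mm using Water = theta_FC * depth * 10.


Step 1: Water (mm) = theta_FC * depth (cm) * 10
Step 2: Water = 0.24 * 62 * 10
Step 3: Water = 148.8 mm

148.8


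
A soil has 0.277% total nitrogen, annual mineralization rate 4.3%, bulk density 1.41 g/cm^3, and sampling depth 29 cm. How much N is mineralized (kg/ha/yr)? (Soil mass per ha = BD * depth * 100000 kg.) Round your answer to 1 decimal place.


Step 1: Soil mass per ha = BD * depth * 100000 = 1.41 * 29 * 100000 = 4089000 kg
Step 2: Total N pool = soil mass * N%/100 = 4089000 * 0.277/100 = 11326.53 kg/ha
Step 3: N mineralized = N pool * rate%/100 = 11326.53 * 4.3/100 = 487.0 kg/ha/yr

487.0


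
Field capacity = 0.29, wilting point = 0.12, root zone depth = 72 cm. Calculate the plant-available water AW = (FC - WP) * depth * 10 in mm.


Step 1: Available water = (FC - WP) * depth * 10
Step 2: AW = (0.29 - 0.12) * 72 * 10
Step 3: AW = 0.17 * 72 * 10
Step 4: AW = 122.4 mm

122.4


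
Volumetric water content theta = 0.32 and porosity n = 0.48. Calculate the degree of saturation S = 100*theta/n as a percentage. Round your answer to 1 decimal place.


Step 1: S = 100 * theta_v / n
Step 2: S = 100 * 0.32 / 0.48
Step 3: S = 66.7%

66.7


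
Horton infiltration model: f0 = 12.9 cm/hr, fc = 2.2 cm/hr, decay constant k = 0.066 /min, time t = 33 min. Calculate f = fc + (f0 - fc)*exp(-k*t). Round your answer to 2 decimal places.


Step 1: f = fc + (f0 - fc) * exp(-k * t)
Step 2: exp(-0.066 * 33) = 0.113268
Step 3: f = 2.2 + (12.9 - 2.2) * 0.113268
Step 4: f = 2.2 + 10.7 * 0.113268
Step 5: f = 3.41 cm/hr

3.41


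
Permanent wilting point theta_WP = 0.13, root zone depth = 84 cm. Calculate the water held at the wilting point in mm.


Step 1: Water (mm) = theta_WP * depth * 10
Step 2: Water = 0.13 * 84 * 10
Step 3: Water = 109.2 mm

109.2


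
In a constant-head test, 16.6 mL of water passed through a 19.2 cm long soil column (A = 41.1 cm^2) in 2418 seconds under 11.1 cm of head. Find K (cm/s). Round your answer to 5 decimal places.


Step 1: K = Q * L / (A * t * h)
Step 2: Numerator = 16.6 * 19.2 = 318.72
Step 3: Denominator = 41.1 * 2418 * 11.1 = 1103115.78
Step 4: K = 318.72 / 1103115.78 = 0.00029 cm/s

0.00029


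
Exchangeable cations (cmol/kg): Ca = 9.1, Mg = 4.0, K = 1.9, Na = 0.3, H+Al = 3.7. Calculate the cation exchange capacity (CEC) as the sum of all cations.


Step 1: CEC = Ca + Mg + K + Na + (H+Al)
Step 2: CEC = 9.1 + 4.0 + 1.9 + 0.3 + 3.7
Step 3: CEC = 19.0 cmol/kg

19.0


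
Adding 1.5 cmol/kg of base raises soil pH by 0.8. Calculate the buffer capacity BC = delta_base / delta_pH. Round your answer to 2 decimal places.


Step 1: BC = change in base / change in pH
Step 2: BC = 1.5 / 0.8
Step 3: BC = 1.88 cmol/(kg*pH unit)

1.88


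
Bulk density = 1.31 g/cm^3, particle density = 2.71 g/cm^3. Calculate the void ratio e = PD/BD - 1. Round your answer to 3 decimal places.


Step 1: e = PD / BD - 1
Step 2: e = 2.71 / 1.31 - 1
Step 3: e = 2.0687 - 1
Step 4: e = 1.069

1.069


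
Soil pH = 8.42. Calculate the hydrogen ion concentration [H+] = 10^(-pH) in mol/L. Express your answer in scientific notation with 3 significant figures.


Step 1: [H+] = 10^(-pH)
Step 2: [H+] = 10^(-8.42)
Step 3: [H+] = 3.80e-09 mol/L

3.80e-09


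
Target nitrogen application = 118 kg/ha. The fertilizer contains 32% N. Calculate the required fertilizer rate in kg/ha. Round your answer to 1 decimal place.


Step 1: Fertilizer rate = target N / (N content / 100)
Step 2: Rate = 118 / (32 / 100)
Step 3: Rate = 118 / 0.32
Step 4: Rate = 368.8 kg/ha

368.8


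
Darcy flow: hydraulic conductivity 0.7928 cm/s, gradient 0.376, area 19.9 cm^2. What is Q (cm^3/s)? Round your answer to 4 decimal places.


Step 1: Apply Darcy's law: Q = K * i * A
Step 2: Q = 0.7928 * 0.376 * 19.9
Step 3: Q = 5.932 cm^3/s

5.932


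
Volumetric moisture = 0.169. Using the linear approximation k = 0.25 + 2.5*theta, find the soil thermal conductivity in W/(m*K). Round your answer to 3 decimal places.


Step 1: k = 0.25 + 2.5 * theta
Step 2: k = 0.25 + 2.5 * 0.169
Step 3: k = 0.25 + 0.423
Step 4: k = 0.673 W/(m*K)

0.673


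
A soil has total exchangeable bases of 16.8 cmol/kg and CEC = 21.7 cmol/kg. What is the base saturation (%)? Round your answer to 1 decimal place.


Step 1: BS = 100 * (sum of bases) / CEC
Step 2: BS = 100 * 16.8 / 21.7
Step 3: BS = 77.4%

77.4


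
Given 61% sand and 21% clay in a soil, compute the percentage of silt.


Step 1: sand + silt + clay = 100%
Step 2: silt = 100 - sand - clay
Step 3: silt = 100 - 61 - 21
Step 4: silt = 18%

18


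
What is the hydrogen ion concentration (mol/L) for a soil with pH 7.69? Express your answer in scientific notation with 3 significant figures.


Step 1: [H+] = 10^(-pH)
Step 2: [H+] = 10^(-7.69)
Step 3: [H+] = 2.04e-08 mol/L

2.04e-08


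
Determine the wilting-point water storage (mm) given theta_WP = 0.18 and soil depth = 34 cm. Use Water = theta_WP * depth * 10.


Step 1: Water (mm) = theta_WP * depth * 10
Step 2: Water = 0.18 * 34 * 10
Step 3: Water = 61.2 mm

61.2


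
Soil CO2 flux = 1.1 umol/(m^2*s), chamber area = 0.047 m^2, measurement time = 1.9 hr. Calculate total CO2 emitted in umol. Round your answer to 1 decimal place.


Step 1: Convert time to seconds: 1.9 hr * 3600 = 6840.0 s
Step 2: Total = flux * area * time_s
Step 3: Total = 1.1 * 0.047 * 6840.0
Step 4: Total = 353.6 umol

353.6


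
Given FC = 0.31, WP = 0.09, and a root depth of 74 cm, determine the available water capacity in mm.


Step 1: Available water = (FC - WP) * depth * 10
Step 2: AW = (0.31 - 0.09) * 74 * 10
Step 3: AW = 0.22 * 74 * 10
Step 4: AW = 162.8 mm

162.8


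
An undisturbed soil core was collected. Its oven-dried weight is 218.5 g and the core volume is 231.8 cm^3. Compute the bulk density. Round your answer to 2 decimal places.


Step 1: Identify the formula: BD = dry mass / volume
Step 2: Substitute values: BD = 218.5 / 231.8
Step 3: BD = 0.94 g/cm^3

0.94


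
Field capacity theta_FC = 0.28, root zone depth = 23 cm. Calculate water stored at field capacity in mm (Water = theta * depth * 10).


Step 1: Water (mm) = theta_FC * depth (cm) * 10
Step 2: Water = 0.28 * 23 * 10
Step 3: Water = 64.4 mm

64.4


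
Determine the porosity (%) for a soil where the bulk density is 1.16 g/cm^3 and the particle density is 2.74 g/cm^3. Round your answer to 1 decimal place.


Step 1: Formula: n = 100 * (1 - BD / PD)
Step 2: n = 100 * (1 - 1.16 / 2.74)
Step 3: n = 100 * (1 - 0.42336)
Step 4: n = 57.7%

57.7


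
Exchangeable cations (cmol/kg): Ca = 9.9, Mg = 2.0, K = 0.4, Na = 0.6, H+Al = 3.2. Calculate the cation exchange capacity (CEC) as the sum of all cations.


Step 1: CEC = Ca + Mg + K + Na + (H+Al)
Step 2: CEC = 9.9 + 2.0 + 0.4 + 0.6 + 3.2
Step 3: CEC = 16.1 cmol/kg

16.1


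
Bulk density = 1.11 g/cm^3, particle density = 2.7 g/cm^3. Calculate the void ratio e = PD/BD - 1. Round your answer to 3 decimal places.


Step 1: e = PD / BD - 1
Step 2: e = 2.7 / 1.11 - 1
Step 3: e = 2.43243 - 1
Step 4: e = 1.432

1.432


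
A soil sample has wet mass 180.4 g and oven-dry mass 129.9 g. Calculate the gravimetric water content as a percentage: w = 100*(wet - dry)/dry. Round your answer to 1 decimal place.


Step 1: Water mass = wet - dry = 180.4 - 129.9 = 50.5 g
Step 2: w = 100 * water mass / dry mass
Step 3: w = 100 * 50.5 / 129.9 = 38.9%

38.9


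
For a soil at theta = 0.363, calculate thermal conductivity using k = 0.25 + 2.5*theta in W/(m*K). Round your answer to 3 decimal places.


Step 1: k = 0.25 + 2.5 * theta
Step 2: k = 0.25 + 2.5 * 0.363
Step 3: k = 0.25 + 0.908
Step 4: k = 1.158 W/(m*K)

1.158


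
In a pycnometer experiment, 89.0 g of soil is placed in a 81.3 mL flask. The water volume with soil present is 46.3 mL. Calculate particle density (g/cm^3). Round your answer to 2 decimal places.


Step 1: Volume of solids = flask volume - water volume with soil
Step 2: V_solids = 81.3 - 46.3 = 35.0 mL
Step 3: Particle density = mass / V_solids = 89.0 / 35.0 = 2.54 g/cm^3

2.54


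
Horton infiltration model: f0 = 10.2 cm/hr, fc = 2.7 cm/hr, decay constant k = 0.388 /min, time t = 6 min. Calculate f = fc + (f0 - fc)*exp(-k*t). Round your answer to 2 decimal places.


Step 1: f = fc + (f0 - fc) * exp(-k * t)
Step 2: exp(-0.388 * 6) = 0.097491
Step 3: f = 2.7 + (10.2 - 2.7) * 0.097491
Step 4: f = 2.7 + 7.5 * 0.097491
Step 5: f = 3.43 cm/hr

3.43


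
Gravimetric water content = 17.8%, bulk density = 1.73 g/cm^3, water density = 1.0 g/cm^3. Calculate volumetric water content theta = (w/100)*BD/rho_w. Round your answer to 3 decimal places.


Step 1: theta = (w / 100) * BD / rho_w
Step 2: theta = (17.8 / 100) * 1.73 / 1.0
Step 3: theta = 0.178 * 1.73
Step 4: theta = 0.308

0.308


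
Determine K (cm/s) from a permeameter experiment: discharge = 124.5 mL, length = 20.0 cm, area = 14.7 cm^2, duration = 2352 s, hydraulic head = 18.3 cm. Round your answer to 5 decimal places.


Step 1: K = Q * L / (A * t * h)
Step 2: Numerator = 124.5 * 20.0 = 2490.0
Step 3: Denominator = 14.7 * 2352 * 18.3 = 632711.52
Step 4: K = 2490.0 / 632711.52 = 0.00394 cm/s

0.00394


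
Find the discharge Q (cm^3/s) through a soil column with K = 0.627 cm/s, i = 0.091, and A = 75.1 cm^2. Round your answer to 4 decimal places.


Step 1: Apply Darcy's law: Q = K * i * A
Step 2: Q = 0.627 * 0.091 * 75.1
Step 3: Q = 4.285 cm^3/s

4.285


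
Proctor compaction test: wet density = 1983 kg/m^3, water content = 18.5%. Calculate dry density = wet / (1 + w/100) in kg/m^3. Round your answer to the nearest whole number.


Step 1: Dry density = wet density / (1 + w/100)
Step 2: Dry density = 1983 / (1 + 18.5/100)
Step 3: Dry density = 1983 / 1.185
Step 4: Dry density = 1673 kg/m^3

1673


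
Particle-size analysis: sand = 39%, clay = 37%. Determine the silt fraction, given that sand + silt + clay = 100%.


Step 1: sand + silt + clay = 100%
Step 2: silt = 100 - sand - clay
Step 3: silt = 100 - 39 - 37
Step 4: silt = 24%

24


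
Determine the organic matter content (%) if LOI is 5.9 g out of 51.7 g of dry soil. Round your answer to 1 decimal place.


Step 1: OM% = 100 * LOI / sample mass
Step 2: OM = 100 * 5.9 / 51.7
Step 3: OM = 11.4%

11.4


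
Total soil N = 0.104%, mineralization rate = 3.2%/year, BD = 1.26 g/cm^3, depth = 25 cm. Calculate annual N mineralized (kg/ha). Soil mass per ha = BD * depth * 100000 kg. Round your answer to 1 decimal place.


Step 1: Soil mass per ha = BD * depth * 100000 = 1.26 * 25 * 100000 = 3150000 kg
Step 2: Total N pool = soil mass * N%/100 = 3150000 * 0.104/100 = 3276.0 kg/ha
Step 3: N mineralized = N pool * rate%/100 = 3276.0 * 3.2/100 = 104.8 kg/ha/yr

104.8


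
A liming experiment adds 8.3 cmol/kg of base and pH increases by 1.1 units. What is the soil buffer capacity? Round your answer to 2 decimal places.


Step 1: BC = change in base / change in pH
Step 2: BC = 8.3 / 1.1
Step 3: BC = 7.55 cmol/(kg*pH unit)

7.55


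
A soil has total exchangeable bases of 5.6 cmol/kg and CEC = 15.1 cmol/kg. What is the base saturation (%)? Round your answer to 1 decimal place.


Step 1: BS = 100 * (sum of bases) / CEC
Step 2: BS = 100 * 5.6 / 15.1
Step 3: BS = 37.1%

37.1


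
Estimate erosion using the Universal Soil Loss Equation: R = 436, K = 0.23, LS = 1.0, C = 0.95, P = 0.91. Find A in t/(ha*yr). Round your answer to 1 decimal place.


Step 1: A = R * K * LS * C * P
Step 2: R * K = 436 * 0.23 = 100.28
Step 3: (R*K) * LS = 100.28 * 1.0 = 100.28
Step 4: * C * P = 100.28 * 0.95 * 0.91 = 86.7
Step 5: A = 86.7 t/(ha*yr)

86.7


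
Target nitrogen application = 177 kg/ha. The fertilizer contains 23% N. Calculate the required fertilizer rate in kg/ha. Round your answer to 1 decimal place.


Step 1: Fertilizer rate = target N / (N content / 100)
Step 2: Rate = 177 / (23 / 100)
Step 3: Rate = 177 / 0.23
Step 4: Rate = 769.6 kg/ha

769.6


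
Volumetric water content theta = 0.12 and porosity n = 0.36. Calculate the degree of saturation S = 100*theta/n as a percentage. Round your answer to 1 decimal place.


Step 1: S = 100 * theta_v / n
Step 2: S = 100 * 0.12 / 0.36
Step 3: S = 33.3%

33.3


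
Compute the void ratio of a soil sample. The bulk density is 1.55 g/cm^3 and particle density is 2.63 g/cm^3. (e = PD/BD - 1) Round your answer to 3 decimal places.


Step 1: e = PD / BD - 1
Step 2: e = 2.63 / 1.55 - 1
Step 3: e = 1.69677 - 1
Step 4: e = 0.697

0.697


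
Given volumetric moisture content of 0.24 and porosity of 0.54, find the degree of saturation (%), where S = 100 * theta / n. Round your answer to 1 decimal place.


Step 1: S = 100 * theta_v / n
Step 2: S = 100 * 0.24 / 0.54
Step 3: S = 44.4%

44.4


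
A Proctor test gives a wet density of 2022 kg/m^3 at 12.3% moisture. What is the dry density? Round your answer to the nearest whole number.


Step 1: Dry density = wet density / (1 + w/100)
Step 2: Dry density = 2022 / (1 + 12.3/100)
Step 3: Dry density = 2022 / 1.123
Step 4: Dry density = 1801 kg/m^3

1801


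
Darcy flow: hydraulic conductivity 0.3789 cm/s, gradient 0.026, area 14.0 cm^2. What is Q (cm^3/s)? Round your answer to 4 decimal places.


Step 1: Apply Darcy's law: Q = K * i * A
Step 2: Q = 0.3789 * 0.026 * 14.0
Step 3: Q = 0.1379 cm^3/s

0.1379


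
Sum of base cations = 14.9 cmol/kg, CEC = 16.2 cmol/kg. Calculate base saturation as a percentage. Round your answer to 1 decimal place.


Step 1: BS = 100 * (sum of bases) / CEC
Step 2: BS = 100 * 14.9 / 16.2
Step 3: BS = 92.0%

92.0


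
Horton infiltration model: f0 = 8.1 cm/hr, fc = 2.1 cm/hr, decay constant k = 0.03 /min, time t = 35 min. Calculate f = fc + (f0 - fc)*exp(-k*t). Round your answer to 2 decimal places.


Step 1: f = fc + (f0 - fc) * exp(-k * t)
Step 2: exp(-0.03 * 35) = 0.349938
Step 3: f = 2.1 + (8.1 - 2.1) * 0.349938
Step 4: f = 2.1 + 6.0 * 0.349938
Step 5: f = 4.2 cm/hr

4.2


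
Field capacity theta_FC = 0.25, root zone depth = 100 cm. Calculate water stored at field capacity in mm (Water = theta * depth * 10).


Step 1: Water (mm) = theta_FC * depth (cm) * 10
Step 2: Water = 0.25 * 100 * 10
Step 3: Water = 250.0 mm

250.0


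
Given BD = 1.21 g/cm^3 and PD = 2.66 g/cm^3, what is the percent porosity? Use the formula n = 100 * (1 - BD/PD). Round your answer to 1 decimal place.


Step 1: Formula: n = 100 * (1 - BD / PD)
Step 2: n = 100 * (1 - 1.21 / 2.66)
Step 3: n = 100 * (1 - 0.45489)
Step 4: n = 54.5%

54.5


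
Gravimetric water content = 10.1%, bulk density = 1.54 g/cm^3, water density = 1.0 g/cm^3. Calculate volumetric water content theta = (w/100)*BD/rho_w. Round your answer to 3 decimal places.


Step 1: theta = (w / 100) * BD / rho_w
Step 2: theta = (10.1 / 100) * 1.54 / 1.0
Step 3: theta = 0.101 * 1.54
Step 4: theta = 0.156

0.156


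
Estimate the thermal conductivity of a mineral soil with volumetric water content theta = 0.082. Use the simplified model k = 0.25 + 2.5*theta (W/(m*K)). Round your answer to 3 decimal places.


Step 1: k = 0.25 + 2.5 * theta
Step 2: k = 0.25 + 2.5 * 0.082
Step 3: k = 0.25 + 0.205
Step 4: k = 0.455 W/(m*K)

0.455


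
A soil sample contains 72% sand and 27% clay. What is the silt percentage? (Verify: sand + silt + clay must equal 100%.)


Step 1: sand + silt + clay = 100%
Step 2: silt = 100 - sand - clay
Step 3: silt = 100 - 72 - 27
Step 4: silt = 1%

1


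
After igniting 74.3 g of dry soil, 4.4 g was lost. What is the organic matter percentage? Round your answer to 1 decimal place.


Step 1: OM% = 100 * LOI / sample mass
Step 2: OM = 100 * 4.4 / 74.3
Step 3: OM = 5.9%

5.9


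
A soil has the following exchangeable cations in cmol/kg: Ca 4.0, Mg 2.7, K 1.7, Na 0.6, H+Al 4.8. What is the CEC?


Step 1: CEC = Ca + Mg + K + Na + (H+Al)
Step 2: CEC = 4.0 + 2.7 + 1.7 + 0.6 + 4.8
Step 3: CEC = 13.8 cmol/kg

13.8


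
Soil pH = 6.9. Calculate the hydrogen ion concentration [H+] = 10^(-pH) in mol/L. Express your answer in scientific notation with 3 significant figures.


Step 1: [H+] = 10^(-pH)
Step 2: [H+] = 10^(-6.9)
Step 3: [H+] = 1.26e-07 mol/L

1.26e-07


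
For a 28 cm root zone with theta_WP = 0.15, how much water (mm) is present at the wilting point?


Step 1: Water (mm) = theta_WP * depth * 10
Step 2: Water = 0.15 * 28 * 10
Step 3: Water = 42.0 mm

42.0


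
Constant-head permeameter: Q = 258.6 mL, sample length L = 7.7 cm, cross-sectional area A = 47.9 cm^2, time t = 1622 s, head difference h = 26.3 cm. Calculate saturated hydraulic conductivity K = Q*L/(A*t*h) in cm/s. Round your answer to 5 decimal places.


Step 1: K = Q * L / (A * t * h)
Step 2: Numerator = 258.6 * 7.7 = 1991.22
Step 3: Denominator = 47.9 * 1622 * 26.3 = 2043346.94
Step 4: K = 1991.22 / 2043346.94 = 0.00097 cm/s

0.00097


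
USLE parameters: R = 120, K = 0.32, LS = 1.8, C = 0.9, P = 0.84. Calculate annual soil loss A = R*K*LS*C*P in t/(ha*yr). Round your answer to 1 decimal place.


Step 1: A = R * K * LS * C * P
Step 2: R * K = 120 * 0.32 = 38.4
Step 3: (R*K) * LS = 38.4 * 1.8 = 69.12
Step 4: * C * P = 69.12 * 0.9 * 0.84 = 52.3
Step 5: A = 52.3 t/(ha*yr)

52.3


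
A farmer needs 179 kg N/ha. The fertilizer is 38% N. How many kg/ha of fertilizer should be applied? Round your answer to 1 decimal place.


Step 1: Fertilizer rate = target N / (N content / 100)
Step 2: Rate = 179 / (38 / 100)
Step 3: Rate = 179 / 0.38
Step 4: Rate = 471.1 kg/ha

471.1


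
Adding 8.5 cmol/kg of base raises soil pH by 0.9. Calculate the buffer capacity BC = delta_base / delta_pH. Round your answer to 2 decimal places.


Step 1: BC = change in base / change in pH
Step 2: BC = 8.5 / 0.9
Step 3: BC = 9.44 cmol/(kg*pH unit)

9.44


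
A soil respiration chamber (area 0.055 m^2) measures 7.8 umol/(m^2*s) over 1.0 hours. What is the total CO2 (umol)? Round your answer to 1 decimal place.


Step 1: Convert time to seconds: 1.0 hr * 3600 = 3600.0 s
Step 2: Total = flux * area * time_s
Step 3: Total = 7.8 * 0.055 * 3600.0
Step 4: Total = 1544.4 umol

1544.4


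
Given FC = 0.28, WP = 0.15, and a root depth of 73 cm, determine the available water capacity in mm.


Step 1: Available water = (FC - WP) * depth * 10
Step 2: AW = (0.28 - 0.15) * 73 * 10
Step 3: AW = 0.13 * 73 * 10
Step 4: AW = 94.9 mm

94.9


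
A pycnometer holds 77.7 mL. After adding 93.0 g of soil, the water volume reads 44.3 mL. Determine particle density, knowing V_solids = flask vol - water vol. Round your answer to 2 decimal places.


Step 1: Volume of solids = flask volume - water volume with soil
Step 2: V_solids = 77.7 - 44.3 = 33.4 mL
Step 3: Particle density = mass / V_solids = 93.0 / 33.4 = 2.78 g/cm^3

2.78


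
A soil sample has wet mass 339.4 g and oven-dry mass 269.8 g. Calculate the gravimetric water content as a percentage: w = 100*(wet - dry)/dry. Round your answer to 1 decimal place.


Step 1: Water mass = wet - dry = 339.4 - 269.8 = 69.6 g
Step 2: w = 100 * water mass / dry mass
Step 3: w = 100 * 69.6 / 269.8 = 25.8%

25.8


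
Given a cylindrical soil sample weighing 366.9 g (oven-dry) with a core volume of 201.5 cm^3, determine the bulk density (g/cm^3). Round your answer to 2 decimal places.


Step 1: Identify the formula: BD = dry mass / volume
Step 2: Substitute values: BD = 366.9 / 201.5
Step 3: BD = 1.82 g/cm^3

1.82


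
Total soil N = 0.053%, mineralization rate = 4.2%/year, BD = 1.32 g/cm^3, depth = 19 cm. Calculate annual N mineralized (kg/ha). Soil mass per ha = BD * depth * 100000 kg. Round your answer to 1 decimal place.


Step 1: Soil mass per ha = BD * depth * 100000 = 1.32 * 19 * 100000 = 2508000 kg
Step 2: Total N pool = soil mass * N%/100 = 2508000 * 0.053/100 = 1329.24 kg/ha
Step 3: N mineralized = N pool * rate%/100 = 1329.24 * 4.2/100 = 55.8 kg/ha/yr

55.8


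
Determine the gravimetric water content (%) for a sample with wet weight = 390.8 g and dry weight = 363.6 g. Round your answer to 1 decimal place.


Step 1: Water mass = wet - dry = 390.8 - 363.6 = 27.2 g
Step 2: w = 100 * water mass / dry mass
Step 3: w = 100 * 27.2 / 363.6 = 7.5%

7.5


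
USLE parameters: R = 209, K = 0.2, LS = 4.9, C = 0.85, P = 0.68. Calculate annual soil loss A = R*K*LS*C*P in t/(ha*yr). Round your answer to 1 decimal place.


Step 1: A = R * K * LS * C * P
Step 2: R * K = 209 * 0.2 = 41.8
Step 3: (R*K) * LS = 41.8 * 4.9 = 204.82
Step 4: * C * P = 204.82 * 0.85 * 0.68 = 118.4
Step 5: A = 118.4 t/(ha*yr)

118.4


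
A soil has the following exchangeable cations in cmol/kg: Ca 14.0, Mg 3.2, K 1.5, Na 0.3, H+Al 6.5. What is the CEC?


Step 1: CEC = Ca + Mg + K + Na + (H+Al)
Step 2: CEC = 14.0 + 3.2 + 1.5 + 0.3 + 6.5
Step 3: CEC = 25.5 cmol/kg

25.5


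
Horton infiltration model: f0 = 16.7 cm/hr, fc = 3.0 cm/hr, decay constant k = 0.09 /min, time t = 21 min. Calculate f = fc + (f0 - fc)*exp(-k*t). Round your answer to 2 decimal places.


Step 1: f = fc + (f0 - fc) * exp(-k * t)
Step 2: exp(-0.09 * 21) = 0.151072
Step 3: f = 3.0 + (16.7 - 3.0) * 0.151072
Step 4: f = 3.0 + 13.7 * 0.151072
Step 5: f = 5.07 cm/hr

5.07


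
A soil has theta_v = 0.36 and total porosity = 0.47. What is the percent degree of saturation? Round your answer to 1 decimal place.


Step 1: S = 100 * theta_v / n
Step 2: S = 100 * 0.36 / 0.47
Step 3: S = 76.6%

76.6


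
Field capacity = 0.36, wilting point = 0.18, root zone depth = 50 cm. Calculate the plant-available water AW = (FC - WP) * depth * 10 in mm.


Step 1: Available water = (FC - WP) * depth * 10
Step 2: AW = (0.36 - 0.18) * 50 * 10
Step 3: AW = 0.18 * 50 * 10
Step 4: AW = 90.0 mm

90.0


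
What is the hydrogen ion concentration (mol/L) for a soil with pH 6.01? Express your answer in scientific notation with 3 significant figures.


Step 1: [H+] = 10^(-pH)
Step 2: [H+] = 10^(-6.01)
Step 3: [H+] = 9.77e-07 mol/L

9.77e-07


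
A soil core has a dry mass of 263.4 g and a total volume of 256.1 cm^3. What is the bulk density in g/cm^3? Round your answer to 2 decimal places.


Step 1: Identify the formula: BD = dry mass / volume
Step 2: Substitute values: BD = 263.4 / 256.1
Step 3: BD = 1.03 g/cm^3

1.03


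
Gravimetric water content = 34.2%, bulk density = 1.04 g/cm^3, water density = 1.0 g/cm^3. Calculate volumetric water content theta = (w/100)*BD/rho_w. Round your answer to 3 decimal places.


Step 1: theta = (w / 100) * BD / rho_w
Step 2: theta = (34.2 / 100) * 1.04 / 1.0
Step 3: theta = 0.342 * 1.04
Step 4: theta = 0.356

0.356


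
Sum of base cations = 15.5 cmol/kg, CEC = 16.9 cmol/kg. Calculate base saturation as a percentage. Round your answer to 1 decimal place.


Step 1: BS = 100 * (sum of bases) / CEC
Step 2: BS = 100 * 15.5 / 16.9
Step 3: BS = 91.7%

91.7


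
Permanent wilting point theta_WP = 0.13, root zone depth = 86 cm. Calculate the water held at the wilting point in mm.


Step 1: Water (mm) = theta_WP * depth * 10
Step 2: Water = 0.13 * 86 * 10
Step 3: Water = 111.8 mm

111.8


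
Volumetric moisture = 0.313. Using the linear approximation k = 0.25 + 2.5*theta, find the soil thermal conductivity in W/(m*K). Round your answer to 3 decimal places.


Step 1: k = 0.25 + 2.5 * theta
Step 2: k = 0.25 + 2.5 * 0.313
Step 3: k = 0.25 + 0.783
Step 4: k = 1.033 W/(m*K)

1.033


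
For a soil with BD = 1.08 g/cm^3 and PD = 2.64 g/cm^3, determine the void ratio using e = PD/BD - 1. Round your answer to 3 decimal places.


Step 1: e = PD / BD - 1
Step 2: e = 2.64 / 1.08 - 1
Step 3: e = 2.44444 - 1
Step 4: e = 1.444

1.444


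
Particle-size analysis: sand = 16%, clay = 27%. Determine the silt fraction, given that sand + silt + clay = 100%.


Step 1: sand + silt + clay = 100%
Step 2: silt = 100 - sand - clay
Step 3: silt = 100 - 16 - 27
Step 4: silt = 57%

57


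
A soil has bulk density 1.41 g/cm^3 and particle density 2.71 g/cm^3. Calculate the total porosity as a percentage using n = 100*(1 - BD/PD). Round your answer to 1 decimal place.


Step 1: Formula: n = 100 * (1 - BD / PD)
Step 2: n = 100 * (1 - 1.41 / 2.71)
Step 3: n = 100 * (1 - 0.5203)
Step 4: n = 48.0%

48.0


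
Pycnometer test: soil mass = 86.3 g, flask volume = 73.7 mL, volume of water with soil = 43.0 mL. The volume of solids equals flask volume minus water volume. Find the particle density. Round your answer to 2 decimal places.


Step 1: Volume of solids = flask volume - water volume with soil
Step 2: V_solids = 73.7 - 43.0 = 30.7 mL
Step 3: Particle density = mass / V_solids = 86.3 / 30.7 = 2.81 g/cm^3

2.81


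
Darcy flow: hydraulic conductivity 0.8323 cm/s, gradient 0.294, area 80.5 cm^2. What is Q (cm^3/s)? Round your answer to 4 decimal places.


Step 1: Apply Darcy's law: Q = K * i * A
Step 2: Q = 0.8323 * 0.294 * 80.5
Step 3: Q = 19.698 cm^3/s

19.698


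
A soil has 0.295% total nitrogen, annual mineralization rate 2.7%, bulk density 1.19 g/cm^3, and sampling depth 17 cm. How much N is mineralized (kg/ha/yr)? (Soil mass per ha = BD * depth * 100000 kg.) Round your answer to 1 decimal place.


Step 1: Soil mass per ha = BD * depth * 100000 = 1.19 * 17 * 100000 = 2023000 kg
Step 2: Total N pool = soil mass * N%/100 = 2023000 * 0.295/100 = 5967.85 kg/ha
Step 3: N mineralized = N pool * rate%/100 = 5967.85 * 2.7/100 = 161.1 kg/ha/yr

161.1


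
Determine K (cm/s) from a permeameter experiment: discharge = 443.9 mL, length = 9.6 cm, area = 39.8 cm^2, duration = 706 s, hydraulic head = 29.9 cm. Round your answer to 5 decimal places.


Step 1: K = Q * L / (A * t * h)
Step 2: Numerator = 443.9 * 9.6 = 4261.44
Step 3: Denominator = 39.8 * 706 * 29.9 = 840154.12
Step 4: K = 4261.44 / 840154.12 = 0.00507 cm/s

0.00507


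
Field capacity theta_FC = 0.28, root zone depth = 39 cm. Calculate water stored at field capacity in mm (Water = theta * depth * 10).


Step 1: Water (mm) = theta_FC * depth (cm) * 10
Step 2: Water = 0.28 * 39 * 10
Step 3: Water = 109.2 mm

109.2


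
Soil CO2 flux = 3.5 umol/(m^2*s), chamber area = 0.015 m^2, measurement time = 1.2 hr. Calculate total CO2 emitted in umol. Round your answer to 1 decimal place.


Step 1: Convert time to seconds: 1.2 hr * 3600 = 4320.0 s
Step 2: Total = flux * area * time_s
Step 3: Total = 3.5 * 0.015 * 4320.0
Step 4: Total = 226.8 umol

226.8


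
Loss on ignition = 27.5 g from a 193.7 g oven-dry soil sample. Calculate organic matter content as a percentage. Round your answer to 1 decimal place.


Step 1: OM% = 100 * LOI / sample mass
Step 2: OM = 100 * 27.5 / 193.7
Step 3: OM = 14.2%

14.2


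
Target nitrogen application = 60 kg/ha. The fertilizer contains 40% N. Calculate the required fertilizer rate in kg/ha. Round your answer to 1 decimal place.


Step 1: Fertilizer rate = target N / (N content / 100)
Step 2: Rate = 60 / (40 / 100)
Step 3: Rate = 60 / 0.4
Step 4: Rate = 150.0 kg/ha

150.0


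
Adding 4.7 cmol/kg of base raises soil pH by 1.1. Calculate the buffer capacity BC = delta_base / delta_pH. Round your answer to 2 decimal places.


Step 1: BC = change in base / change in pH
Step 2: BC = 4.7 / 1.1
Step 3: BC = 4.27 cmol/(kg*pH unit)

4.27


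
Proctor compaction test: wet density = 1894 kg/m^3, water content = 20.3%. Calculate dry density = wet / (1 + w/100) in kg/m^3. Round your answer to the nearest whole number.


Step 1: Dry density = wet density / (1 + w/100)
Step 2: Dry density = 1894 / (1 + 20.3/100)
Step 3: Dry density = 1894 / 1.203
Step 4: Dry density = 1574 kg/m^3

1574


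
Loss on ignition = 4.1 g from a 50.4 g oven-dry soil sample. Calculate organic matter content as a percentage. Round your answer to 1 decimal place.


Step 1: OM% = 100 * LOI / sample mass
Step 2: OM = 100 * 4.1 / 50.4
Step 3: OM = 8.1%

8.1


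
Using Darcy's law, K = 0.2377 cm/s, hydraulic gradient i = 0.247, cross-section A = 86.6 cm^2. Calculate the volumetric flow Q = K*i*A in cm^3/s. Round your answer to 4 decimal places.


Step 1: Apply Darcy's law: Q = K * i * A
Step 2: Q = 0.2377 * 0.247 * 86.6
Step 3: Q = 5.0845 cm^3/s

5.0845


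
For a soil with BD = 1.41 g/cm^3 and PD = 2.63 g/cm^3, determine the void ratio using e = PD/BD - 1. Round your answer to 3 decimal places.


Step 1: e = PD / BD - 1
Step 2: e = 2.63 / 1.41 - 1
Step 3: e = 1.86525 - 1
Step 4: e = 0.865

0.865


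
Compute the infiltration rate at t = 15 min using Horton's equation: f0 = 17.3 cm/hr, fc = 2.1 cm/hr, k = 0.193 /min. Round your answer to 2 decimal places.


Step 1: f = fc + (f0 - fc) * exp(-k * t)
Step 2: exp(-0.193 * 15) = 0.055299
Step 3: f = 2.1 + (17.3 - 2.1) * 0.055299
Step 4: f = 2.1 + 15.2 * 0.055299
Step 5: f = 2.94 cm/hr

2.94


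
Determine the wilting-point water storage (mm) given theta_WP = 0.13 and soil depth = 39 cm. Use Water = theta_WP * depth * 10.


Step 1: Water (mm) = theta_WP * depth * 10
Step 2: Water = 0.13 * 39 * 10
Step 3: Water = 50.7 mm

50.7


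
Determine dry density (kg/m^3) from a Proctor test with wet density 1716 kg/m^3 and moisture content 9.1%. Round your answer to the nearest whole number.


Step 1: Dry density = wet density / (1 + w/100)
Step 2: Dry density = 1716 / (1 + 9.1/100)
Step 3: Dry density = 1716 / 1.091
Step 4: Dry density = 1573 kg/m^3

1573


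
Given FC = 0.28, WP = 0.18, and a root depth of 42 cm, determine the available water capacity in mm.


Step 1: Available water = (FC - WP) * depth * 10
Step 2: AW = (0.28 - 0.18) * 42 * 10
Step 3: AW = 0.1 * 42 * 10
Step 4: AW = 42.0 mm

42.0


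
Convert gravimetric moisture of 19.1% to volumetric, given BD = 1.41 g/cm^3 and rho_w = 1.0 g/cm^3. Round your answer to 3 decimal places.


Step 1: theta = (w / 100) * BD / rho_w
Step 2: theta = (19.1 / 100) * 1.41 / 1.0
Step 3: theta = 0.191 * 1.41
Step 4: theta = 0.269

0.269


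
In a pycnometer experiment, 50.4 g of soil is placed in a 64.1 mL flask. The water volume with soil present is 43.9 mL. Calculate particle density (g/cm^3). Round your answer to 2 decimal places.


Step 1: Volume of solids = flask volume - water volume with soil
Step 2: V_solids = 64.1 - 43.9 = 20.2 mL
Step 3: Particle density = mass / V_solids = 50.4 / 20.2 = 2.5 g/cm^3

2.5
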